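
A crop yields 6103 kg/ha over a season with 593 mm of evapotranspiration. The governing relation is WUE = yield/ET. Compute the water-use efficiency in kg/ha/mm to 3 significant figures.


WUE = 6103 / 593 = 10.3 kg/ha/mm
Therefore the water-use efficiency = 10.3 kg/ha/mm.


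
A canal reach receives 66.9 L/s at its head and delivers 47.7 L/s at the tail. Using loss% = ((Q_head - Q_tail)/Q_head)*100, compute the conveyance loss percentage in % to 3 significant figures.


loss = ((66.9 - 47.7)/66.9)*100 = 28.7 %
Therefore the conveyance loss percentage = 28.7 %.


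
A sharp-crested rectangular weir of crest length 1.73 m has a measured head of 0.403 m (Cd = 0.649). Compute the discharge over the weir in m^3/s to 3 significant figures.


Approach: apply the rectangular weir equation, Q = (2/3)*Cd*L*sqrt(2g)*H^1.5.
Q = (2/3)*0.649*1.73*sqrt(2*9.81)*0.403^1.5 = 0.848 m^3/s
Therefore the discharge over the weir = 0.848 m^3/s.


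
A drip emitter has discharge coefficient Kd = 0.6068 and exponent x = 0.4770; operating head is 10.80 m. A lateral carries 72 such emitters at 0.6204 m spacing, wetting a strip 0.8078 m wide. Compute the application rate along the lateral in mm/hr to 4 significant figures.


Approach: apply the emitter equation with a lateral mass balance, q = Kd*h^x; Q = n*q; rate = Q/(n*spacing*width).
Step 1 — single emitter flow (q = Kd*h^x):
  q = 0.6068 * 10.80^0.4770 = 1.88794 L/hr
Step 2 — total lateral flow: Q = 72 * 1.88794 = 135.932 L/hr
Step 3 — wetted area: A = 72 * 0.6204 * 0.8078 = 36.0835 m^2
Step 4 — application rate: Q/A = 135.932/36.0835 = 3.767 mm/hr
Therefore the application rate along the lateral = 3.767 mm/hr.


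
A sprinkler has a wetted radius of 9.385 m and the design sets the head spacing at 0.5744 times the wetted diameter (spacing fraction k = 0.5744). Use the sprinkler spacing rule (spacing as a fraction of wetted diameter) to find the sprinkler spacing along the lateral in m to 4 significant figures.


Approach: apply the sprinkler spacing rule (spacing as a fraction of wetted diameter), S = k*(2*R).
S = 0.5744 * (2 * 9.385) = 10.78 m
Therefore the sprinkler spacing along the lateral = 10.78 m.


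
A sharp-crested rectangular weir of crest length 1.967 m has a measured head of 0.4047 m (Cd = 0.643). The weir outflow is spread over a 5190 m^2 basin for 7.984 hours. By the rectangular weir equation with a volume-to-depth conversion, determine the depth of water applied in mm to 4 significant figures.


Approach: apply the rectangular weir equation with a volume-to-depth conversion, Q = (2/3)*Cd*L*sqrt(2g)*H^1.5; d = Q*t/A * 1000.
Step 1 — weir discharge:
  Q = (2/3)*0.643*1.967*sqrt(2*9.81)*0.4047^1.5 = 0.961553 m^3/s
Step 2 — volume: V = 0.961553 * 7.984*3600 = 27637.4 m^3
Step 3 — depth: d = V/A * 1000 = 27637.4/5190 * 1000 = 5325 mm
Therefore the depth of water applied = 5325 mm.


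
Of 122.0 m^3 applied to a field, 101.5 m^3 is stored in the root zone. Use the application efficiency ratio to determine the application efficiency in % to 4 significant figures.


Approach: apply the application efficiency ratio, Ea = (stored/applied)*100.
Ea = (101.5/122.0)*100 = 83.20 %
Therefore the application efficiency = 83.20 %.


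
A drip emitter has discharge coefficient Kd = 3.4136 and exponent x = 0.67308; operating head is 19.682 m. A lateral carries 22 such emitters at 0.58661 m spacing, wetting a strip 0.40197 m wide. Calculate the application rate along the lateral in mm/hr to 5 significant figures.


Approach: apply the emitter equation with a lateral mass balance, q = Kd*h^x; Q = n*q; rate = Q/(n*spacing*width).
Step 1 — single emitter flow (q = Kd*h^x):
  q = 3.4136 * 19.682^0.67308 = 25.36441 L/hr
Step 2 — total lateral flow: Q = 22 * 25.36441 = 558.0170 L/hr
Step 3 — wetted area: A = 22 * 0.58661 * 0.40197 = 5.187592 m^2
Step 4 — application rate: Q/A = 558.0170/5.187592 = 107.57 mm/hr
Therefore the application rate along the lateral = 107.57 mm/hr.


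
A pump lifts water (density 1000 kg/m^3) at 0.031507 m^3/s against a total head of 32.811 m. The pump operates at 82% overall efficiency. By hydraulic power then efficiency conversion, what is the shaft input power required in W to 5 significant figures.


Approach: apply hydraulic power then efficiency conversion, P = rho*g*Q*H; P_in = P/eta.
Step 1 — hydraulic power (P = rho*g*Q*H):
  P = 1000 * 9.81 * 0.031507 * 32.811 = 10141.34 W
Step 2 — input power: P_in = P/eta = 10141.34 / 0.82 = 12367 W
Therefore the shaft input power required = 12367 W.


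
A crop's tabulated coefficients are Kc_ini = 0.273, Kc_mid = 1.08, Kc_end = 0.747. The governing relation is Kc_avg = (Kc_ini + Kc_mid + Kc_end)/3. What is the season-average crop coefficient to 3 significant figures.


Kc_avg = (0.273 + 1.08 + 0.747)/3 = 0.700
Therefore the season-average crop coefficient = 0.700.


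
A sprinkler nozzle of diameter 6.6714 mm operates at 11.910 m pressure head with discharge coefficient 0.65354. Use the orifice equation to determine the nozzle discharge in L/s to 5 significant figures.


Approach: apply the orifice equation, Q = Cd*A*sqrt(2*g*h), A = pi*(d/2)^2.
A = pi*(6.6714e-3/2)^2 = 3.495617e-05 m^2
Q = 0.65354 * 3.495617e-05 * sqrt(2*9.81*11.910) * 1000 = 0.34922 L/s
Therefore the nozzle discharge = 0.34922 L/s.


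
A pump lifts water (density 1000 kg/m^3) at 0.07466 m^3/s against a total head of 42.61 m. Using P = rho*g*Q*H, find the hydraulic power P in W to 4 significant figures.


P = 1000 * 9.81 * 0.07466 * 42.61 = 31210 W
Therefore the hydraulic power P = 31210 W.


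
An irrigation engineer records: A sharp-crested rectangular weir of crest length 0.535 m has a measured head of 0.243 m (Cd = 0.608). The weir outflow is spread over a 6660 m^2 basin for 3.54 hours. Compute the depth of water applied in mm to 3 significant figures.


Approach: apply the rectangular weir equation with a volume-to-depth conversion, Q = (2/3)*Cd*L*sqrt(2g)*H^1.5; d = Q*t/A * 1000.
Step 1 — weir discharge:
  Q = (2/3)*0.608*0.535*sqrt(2*9.81)*0.243^1.5 = 0.11506 m^3/s
Step 2 — volume: V = 0.11506 * 3.54*3600 = 1466.3 m^3
Step 3 — depth: d = V/A * 1000 = 1466.3/6660 * 1000 = 220 mm
Therefore the depth of water applied = 220 mm.


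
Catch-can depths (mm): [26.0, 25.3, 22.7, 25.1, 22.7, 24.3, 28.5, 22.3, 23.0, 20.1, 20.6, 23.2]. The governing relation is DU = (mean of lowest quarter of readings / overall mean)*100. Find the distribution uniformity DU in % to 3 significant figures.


sorted lowest 3 of 12: [20.1, 20.6, 22.3] -> mean = 21.000 mm
overall mean = 23.650 mm
DU = (21.000/23.650)*100 = 88.8 %
Therefore the distribution uniformity DU = 88.8 %.


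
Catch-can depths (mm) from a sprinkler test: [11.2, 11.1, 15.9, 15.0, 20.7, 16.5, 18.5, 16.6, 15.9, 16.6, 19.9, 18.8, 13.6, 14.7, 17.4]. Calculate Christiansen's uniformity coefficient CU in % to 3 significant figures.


Approach: apply Christiansen's uniformity coefficient, CU = (1 - mean_abs_deviation/mean)*100.
mean = 16.160 mm
mean |d_i - mean| = 2.0960 mm
CU = (1 - 2.0960/16.160)*100 = 87.0 %
Therefore Christiansen's uniformity coefficient CU = 87.0 %.


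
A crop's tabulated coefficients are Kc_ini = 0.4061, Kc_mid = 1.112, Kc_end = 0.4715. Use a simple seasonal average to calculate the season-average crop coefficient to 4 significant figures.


Approach: apply a simple seasonal average, Kc_avg = (Kc_ini + Kc_mid + Kc_end)/3.
Kc_avg = (0.4061 + 1.112 + 0.4715)/3 = 0.6632
Therefore the season-average crop coefficient = 0.6632.


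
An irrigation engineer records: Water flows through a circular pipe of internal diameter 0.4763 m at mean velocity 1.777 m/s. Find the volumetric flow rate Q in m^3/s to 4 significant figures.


Approach: apply the continuity equation for pipe flow, Q = A * v with A = pi*(D/2)^2.
A = pi*(0.4763/2)^2 = 0.178177 m^2
Q = 0.178177 * 1.777 = 0.3166 m^3/s
Therefore the volumetric flow rate Q = 0.3166 m^3/s.


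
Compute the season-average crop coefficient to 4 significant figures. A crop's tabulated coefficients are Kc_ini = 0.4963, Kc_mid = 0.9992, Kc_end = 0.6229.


Approach: apply a simple seasonal average, Kc_avg = (Kc_ini + Kc_mid + Kc_end)/3.
Kc_avg = (0.4963 + 0.9992 + 0.6229)/3 = 0.7061
Therefore the season-average crop coefficient = 0.7061.


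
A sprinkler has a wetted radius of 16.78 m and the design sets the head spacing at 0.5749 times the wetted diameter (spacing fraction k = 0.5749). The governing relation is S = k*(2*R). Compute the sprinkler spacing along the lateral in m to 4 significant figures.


S = 0.5749 * (2 * 16.78) = 19.29 m
Therefore the sprinkler spacing along the lateral = 19.29 m.


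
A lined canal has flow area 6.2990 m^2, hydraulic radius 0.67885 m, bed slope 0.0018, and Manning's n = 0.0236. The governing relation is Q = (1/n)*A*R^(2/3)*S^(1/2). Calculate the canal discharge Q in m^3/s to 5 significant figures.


Q = (1/0.0236) * 6.2990 * 0.67885^(2/3) * 0.0018^(1/2) = 8.7467 m^3/s
Therefore the canal discharge Q = 8.7467 m^3/s.


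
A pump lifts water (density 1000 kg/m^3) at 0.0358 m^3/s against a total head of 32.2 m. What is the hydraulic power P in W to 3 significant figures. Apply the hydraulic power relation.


Approach: apply the hydraulic power relation, P = rho*g*Q*H.
P = 1000 * 9.81 * 0.0358 * 32.2 = 11300 W
Therefore the hydraulic power P = 11300 W.


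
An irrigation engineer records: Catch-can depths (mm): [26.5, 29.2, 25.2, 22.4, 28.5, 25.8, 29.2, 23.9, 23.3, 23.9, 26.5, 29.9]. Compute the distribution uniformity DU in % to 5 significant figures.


Approach: apply the low-quarter distribution uniformity, DU = (mean of lowest quarter of readings / overall mean)*100.
sorted lowest 3 of 12: [22.4, 23.3, 23.9] -> mean = 23.20000 mm
overall mean = 26.19167 mm
DU = (23.20000/26.19167)*100 = 88.578 %
Therefore the distribution uniformity DU = 88.578 %.


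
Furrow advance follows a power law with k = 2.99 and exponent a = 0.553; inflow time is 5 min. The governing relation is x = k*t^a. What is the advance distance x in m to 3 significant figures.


x = 2.99 * 5^0.553 = 7.28 m
Therefore the advance distance x = 7.28 m.


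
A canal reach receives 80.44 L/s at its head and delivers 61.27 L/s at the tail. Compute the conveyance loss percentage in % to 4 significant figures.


Approach: apply the conveyance loss ratio, loss% = ((Q_head - Q_tail)/Q_head)*100.
loss = ((80.44 - 61.27)/80.44)*100 = 23.83 %
Therefore the conveyance loss percentage = 23.83 %.


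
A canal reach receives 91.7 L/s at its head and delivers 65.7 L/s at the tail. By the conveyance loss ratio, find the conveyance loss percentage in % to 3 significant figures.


Approach: apply the conveyance loss ratio, loss% = ((Q_head - Q_tail)/Q_head)*100.
loss = ((91.7 - 65.7)/91.7)*100 = 28.4 %
Therefore the conveyance loss percentage = 28.4 %.


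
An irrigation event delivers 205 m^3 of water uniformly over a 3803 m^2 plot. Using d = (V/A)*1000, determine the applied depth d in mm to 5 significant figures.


d = (205 / 3803) * 1000 = 53.905 mm
Therefore the applied depth d = 53.905 mm.


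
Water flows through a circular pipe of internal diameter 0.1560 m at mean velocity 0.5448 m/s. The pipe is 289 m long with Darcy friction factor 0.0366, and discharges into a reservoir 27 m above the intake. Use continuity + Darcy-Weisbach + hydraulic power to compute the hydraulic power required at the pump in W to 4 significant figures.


Approach: apply continuity + Darcy-Weisbach + hydraulic power, Q = A*v; hf = f*(L/D)*(v^2/(2g)); H = static + hf; P = rho*g*Q*H.
Step 1 — flow rate (continuity, Q = A*v):
  A = pi*(0.1560/2)^2 = 0.0191134 m^2
  Q = 0.0191134 * 0.5448 = 0.0104130 m^3/s
Step 2 — friction head loss (Darcy-Weisbach):
  hf = 0.0366 * (289/0.1560) * (0.5448^2 / (2*9.81))
  hf = 1.02572 m
Step 3 — total head: H = 27 + 1.02572 = 28.0257 m
Step 4 — hydraulic power (P = rho*g*Q*H):
  P = 1000 * 9.81 * 0.0104130 * 28.0257 = 2863 W
Therefore the hydraulic power required at the pump = 2863 W.


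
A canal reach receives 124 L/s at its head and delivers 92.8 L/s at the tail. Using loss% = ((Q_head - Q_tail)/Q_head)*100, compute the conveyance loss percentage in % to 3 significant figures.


loss = ((124 - 92.8)/124)*100 = 25.2 %
Therefore the conveyance loss percentage = 25.2 %.


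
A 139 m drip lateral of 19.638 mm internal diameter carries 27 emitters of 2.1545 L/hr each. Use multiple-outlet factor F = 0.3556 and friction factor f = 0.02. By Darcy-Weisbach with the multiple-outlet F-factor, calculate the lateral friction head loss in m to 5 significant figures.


Approach: apply Darcy-Weisbach with the multiple-outlet F-factor, Q = n*q/(3600*1000) m^3/s; v = Q/A; hf = F*f*(L/D)*(v^2/(2g)).
Q = 27*2.1545/(3600*1000) = 1.615875e-05 m^3/s
A = pi*(19.638e-3/2)^2 = 3.028896e-04 m^2, so v = Q/A = 0.05334864 m/s
hf = 0.3556*0.02*(139/0.019638)*(0.05334864^2/(2*9.81)) = 0.0073023 m
Therefore the lateral friction head loss = 0.0073023 m.


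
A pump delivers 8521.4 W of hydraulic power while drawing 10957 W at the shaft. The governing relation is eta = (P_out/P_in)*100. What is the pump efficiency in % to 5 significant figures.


eta = (8521.4 / 10957) * 100 = 77.771 %
Therefore the pump efficiency = 77.771 %.


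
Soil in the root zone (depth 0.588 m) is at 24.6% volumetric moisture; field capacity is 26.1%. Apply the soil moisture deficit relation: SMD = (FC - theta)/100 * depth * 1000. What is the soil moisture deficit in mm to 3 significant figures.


SMD = (26.1 - 24.6)/100 * 0.588 * 1000 = 8.82 mm
Therefore the soil moisture deficit = 8.82 mm.


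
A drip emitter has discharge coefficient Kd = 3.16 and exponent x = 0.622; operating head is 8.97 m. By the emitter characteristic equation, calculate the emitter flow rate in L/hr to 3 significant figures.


Approach: apply the emitter characteristic equation, q = Kd * h^x.
q = 3.16 * 8.97^0.622 = 12.4 L/hr
Therefore the emitter flow rate = 12.4 L/hr.


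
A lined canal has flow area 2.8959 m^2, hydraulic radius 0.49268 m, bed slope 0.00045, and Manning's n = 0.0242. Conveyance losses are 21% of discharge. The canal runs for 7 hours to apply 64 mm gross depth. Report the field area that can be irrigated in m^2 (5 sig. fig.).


Approach: apply Manning's equation with a conveyance and depth budget, Q = (1/n)*A*R^(2/3)*S^(1/2); Q_field = Q*(1-loss); Area = Q_field*t/(d/1000).
Step 1 — canal discharge (Manning's equation):
  Q = (1/0.0242) * 2.8959 * 0.49268^(2/3) * 0.00045^(1/2) = 1.583499 m^3/s
Step 2 — delivered flow: Q_field = 1.583499*(1 - 21/100) = 1.250964 m^3/s
Step 3 — volume delivered: V = 1.250964 * 7*3600 = 31524.29 m^3
Step 4 — area served: A = V / (depth/1000) = 31524.29 / 0.064 = 492570 m^2
Therefore the field area that can be irrigated = 492570 m^2.


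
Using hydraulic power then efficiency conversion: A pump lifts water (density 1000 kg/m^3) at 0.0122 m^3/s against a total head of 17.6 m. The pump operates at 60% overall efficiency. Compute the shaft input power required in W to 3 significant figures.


Approach: apply hydraulic power then efficiency conversion, P = rho*g*Q*H; P_in = P/eta.
Step 1 — hydraulic power (P = rho*g*Q*H):
  P = 1000 * 9.81 * 0.0122 * 17.6 = 2106.4 W
Step 2 — input power: P_in = P/eta = 2106.4 / 0.6 = 3510 W
Therefore the shaft input power required = 3510 W.


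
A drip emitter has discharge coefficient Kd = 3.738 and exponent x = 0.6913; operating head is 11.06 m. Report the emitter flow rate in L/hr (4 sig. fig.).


Approach: apply the emitter characteristic equation, q = Kd * h^x.
q = 3.738 * 11.06^0.6913 = 19.69 L/hr
Therefore the emitter flow rate = 19.69 L/hr.


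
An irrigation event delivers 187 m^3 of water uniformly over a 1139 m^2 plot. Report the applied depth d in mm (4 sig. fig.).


Approach: apply depth from volume over area, d = (V/A)*1000.
d = (187 / 1139) * 1000 = 164.2 mm
Therefore the applied depth d = 164.2 mm.


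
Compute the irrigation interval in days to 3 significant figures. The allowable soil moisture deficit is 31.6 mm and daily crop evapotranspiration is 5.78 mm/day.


Approach: apply the irrigation interval relation, interval = SMD / ETc.
interval = 31.6 / 5.78 = 5.47 days
Therefore the irrigation interval = 5.47 days.


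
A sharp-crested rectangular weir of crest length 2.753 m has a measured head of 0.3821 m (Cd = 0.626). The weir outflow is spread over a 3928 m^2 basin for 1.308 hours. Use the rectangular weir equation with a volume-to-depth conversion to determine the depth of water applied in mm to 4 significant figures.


Approach: apply the rectangular weir equation with a volume-to-depth conversion, Q = (2/3)*Cd*L*sqrt(2g)*H^1.5; d = Q*t/A * 1000.
Step 1 — weir discharge:
  Q = (2/3)*0.626*2.753*sqrt(2*9.81)*0.3821^1.5 = 1.20200 m^3/s
Step 2 — volume: V = 1.20200 * 1.308*3600 = 5659.98 m^3
Step 3 — depth: d = V/A * 1000 = 5659.98/3928 * 1000 = 1441 mm
Therefore the depth of water applied = 1441 mm.


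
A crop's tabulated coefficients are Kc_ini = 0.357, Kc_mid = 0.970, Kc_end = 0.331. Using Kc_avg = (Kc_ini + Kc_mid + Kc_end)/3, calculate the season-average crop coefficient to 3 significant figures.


Kc_avg = (0.357 + 0.970 + 0.331)/3 = 0.553
Therefore the season-average crop coefficient = 0.553.


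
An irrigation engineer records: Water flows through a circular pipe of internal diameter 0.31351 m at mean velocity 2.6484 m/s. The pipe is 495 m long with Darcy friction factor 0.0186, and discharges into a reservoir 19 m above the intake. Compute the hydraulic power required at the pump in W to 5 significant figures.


Approach: apply continuity + Darcy-Weisbach + hydraulic power, Q = A*v; hf = f*(L/D)*(v^2/(2g)); H = static + hf; P = rho*g*Q*H.
Step 1 — flow rate (continuity, Q = A*v):
  A = pi*(0.31351/2)^2 = 0.07719562 m^2
  Q = 0.07719562 * 2.6484 = 0.2044449 m^3/s
Step 2 — friction head loss (Darcy-Weisbach):
  hf = 0.0186 * (495/0.31351) * (2.6484^2 / (2*9.81))
  hf = 10.49868 m
Step 3 — total head: H = 19 + 10.49868 = 29.49868 m
Step 4 — hydraulic power (P = rho*g*Q*H):
  P = 1000 * 9.81 * 0.2044449 * 29.49868 = 59163 W
Therefore the hydraulic power required at the pump = 59163 W.


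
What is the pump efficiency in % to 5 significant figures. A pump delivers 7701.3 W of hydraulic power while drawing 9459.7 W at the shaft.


Approach: apply the efficiency ratio, eta = (P_out/P_in)*100.
eta = (7701.3 / 9459.7) * 100 = 81.412 %
Therefore the pump efficiency = 81.412 %.


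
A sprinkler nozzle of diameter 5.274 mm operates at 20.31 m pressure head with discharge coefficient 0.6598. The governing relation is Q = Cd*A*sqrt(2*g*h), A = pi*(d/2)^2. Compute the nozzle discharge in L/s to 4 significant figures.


A = pi*(5.274e-3/2)^2 = 2.18459e-05 m^2
Q = 0.6598 * 2.18459e-05 * sqrt(2*9.81*20.31) * 1000 = 0.2877 L/s
Therefore the nozzle discharge = 0.2877 L/s.


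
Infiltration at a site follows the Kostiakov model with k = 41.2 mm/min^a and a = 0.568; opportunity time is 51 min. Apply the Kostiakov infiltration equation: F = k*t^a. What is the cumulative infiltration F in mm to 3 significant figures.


F = 41.2 * 51^0.568 = 384 mm
Therefore the cumulative infiltration F = 384 mm.


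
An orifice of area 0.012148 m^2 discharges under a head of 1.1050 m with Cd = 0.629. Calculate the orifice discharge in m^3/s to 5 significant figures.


Approach: apply the orifice equation, Q = Cd*A*sqrt(2*g*h).
Q = 0.629 * 0.012148 * sqrt(2*9.81*1.1050) = 0.035578 m^3/s
Therefore the orifice discharge = 0.035578 m^3/s.


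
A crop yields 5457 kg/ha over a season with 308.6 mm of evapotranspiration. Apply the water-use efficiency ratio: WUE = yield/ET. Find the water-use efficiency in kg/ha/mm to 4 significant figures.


WUE = 5457 / 308.6 = 17.68 kg/ha/mm
Therefore the water-use efficiency = 17.68 kg/ha/mm.


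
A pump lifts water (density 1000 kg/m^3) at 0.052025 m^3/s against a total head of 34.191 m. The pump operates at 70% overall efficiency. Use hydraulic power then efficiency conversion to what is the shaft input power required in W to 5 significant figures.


Approach: apply hydraulic power then efficiency conversion, P = rho*g*Q*H; P_in = P/eta.
Step 1 — hydraulic power (P = rho*g*Q*H):
  P = 1000 * 9.81 * 0.052025 * 34.191 = 17449.90 W
Step 2 — input power: P_in = P/eta = 17449.90 / 0.7 = 24928 W
Therefore the shaft input power required = 24928 W.


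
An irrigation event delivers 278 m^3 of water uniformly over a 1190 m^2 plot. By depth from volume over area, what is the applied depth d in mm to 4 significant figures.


Approach: apply depth from volume over area, d = (V/A)*1000.
d = (278 / 1190) * 1000 = 233.6 mm
Therefore the applied depth d = 233.6 mm.


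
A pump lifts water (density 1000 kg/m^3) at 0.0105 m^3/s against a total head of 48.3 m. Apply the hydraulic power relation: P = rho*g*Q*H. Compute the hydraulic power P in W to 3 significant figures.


P = 1000 * 9.81 * 0.0105 * 48.3 = 4980 W
Therefore the hydraulic power P = 4980 W.


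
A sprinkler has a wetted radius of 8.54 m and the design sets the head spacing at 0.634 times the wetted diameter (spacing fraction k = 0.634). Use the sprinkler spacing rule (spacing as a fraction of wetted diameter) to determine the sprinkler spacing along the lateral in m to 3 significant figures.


Approach: apply the sprinkler spacing rule (spacing as a fraction of wetted diameter), S = k*(2*R).
S = 0.634 * (2 * 8.54) = 10.8 m
Therefore the sprinkler spacing along the lateral = 10.8 m.


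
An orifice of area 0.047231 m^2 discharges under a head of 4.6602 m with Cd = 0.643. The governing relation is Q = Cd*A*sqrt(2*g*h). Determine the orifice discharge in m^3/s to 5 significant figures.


Q = 0.643 * 0.047231 * sqrt(2*9.81*4.6602) = 0.29040 m^3/s
Therefore the orifice discharge = 0.29040 m^3/s.


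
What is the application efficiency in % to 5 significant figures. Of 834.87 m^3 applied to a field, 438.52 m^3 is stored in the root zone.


Approach: apply the application efficiency ratio, Ea = (stored/applied)*100.
Ea = (438.52/834.87)*100 = 52.526 %
Therefore the application efficiency = 52.526 %.


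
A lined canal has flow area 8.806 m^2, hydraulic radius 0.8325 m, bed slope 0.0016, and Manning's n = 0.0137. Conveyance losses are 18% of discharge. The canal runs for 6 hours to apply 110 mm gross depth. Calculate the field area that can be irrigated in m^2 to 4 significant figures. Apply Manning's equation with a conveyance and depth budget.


Approach: apply Manning's equation with a conveyance and depth budget, Q = (1/n)*A*R^(2/3)*S^(1/2); Q_field = Q*(1-loss); Area = Q_field*t/(d/1000).
Step 1 — canal discharge (Manning's equation):
  Q = (1/0.0137) * 8.806 * 0.8325^(2/3) * 0.0016^(1/2) = 22.7531 m^3/s
Step 2 — delivered flow: Q_field = 22.7531*(1 - 18/100) = 18.6576 m^3/s
Step 3 — volume delivered: V = 18.6576 * 6*3600 = 403003 m^3
Step 4 — area served: A = V / (depth/1000) = 403003 / 0.11 = 3664000 m^2
Therefore the field area that can be irrigated = 3664000 m^2.


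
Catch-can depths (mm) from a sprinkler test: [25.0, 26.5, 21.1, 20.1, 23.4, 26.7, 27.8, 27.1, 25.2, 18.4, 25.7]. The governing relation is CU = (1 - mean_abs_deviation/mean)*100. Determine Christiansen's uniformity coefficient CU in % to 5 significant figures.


mean = 24.27273 mm
mean |d_i - mean| = 2.561983 mm
CU = (1 - 2.561983/24.27273)*100 = 89.445 %
Therefore Christiansen's uniformity coefficient CU = 89.445 %.


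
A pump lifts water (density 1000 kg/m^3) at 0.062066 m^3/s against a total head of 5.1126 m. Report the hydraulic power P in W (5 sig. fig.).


Approach: apply the hydraulic power relation, P = rho*g*Q*H.
P = 1000 * 9.81 * 0.062066 * 5.1126 = 3112.9 W
Therefore the hydraulic power P = 3112.9 W.


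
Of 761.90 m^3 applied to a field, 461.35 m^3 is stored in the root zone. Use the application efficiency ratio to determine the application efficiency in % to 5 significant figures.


Approach: apply the application efficiency ratio, Ea = (stored/applied)*100.
Ea = (461.35/761.90)*100 = 60.553 %
Therefore the application efficiency = 60.553 %.


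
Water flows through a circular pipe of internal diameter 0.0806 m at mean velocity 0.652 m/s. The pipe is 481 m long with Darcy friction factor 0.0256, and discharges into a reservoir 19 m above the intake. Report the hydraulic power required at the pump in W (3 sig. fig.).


Approach: apply continuity + Darcy-Weisbach + hydraulic power, Q = A*v; hf = f*(L/D)*(v^2/(2g)); H = static + hf; P = rho*g*Q*H.
Step 1 — flow rate (continuity, Q = A*v):
  A = pi*(0.0806/2)^2 = 0.0051022 m^2
  Q = 0.0051022 * 0.652 = 0.0033267 m^3/s
Step 2 — friction head loss (Darcy-Weisbach):
  hf = 0.0256 * (481/0.0806) * (0.652^2 / (2*9.81))
  hf = 3.3101 m
Step 3 — total head: H = 19 + 3.3101 = 22.310 m
Step 4 — hydraulic power (P = rho*g*Q*H):
  P = 1000 * 9.81 * 0.0033267 * 22.310 = 728 W
Therefore the hydraulic power required at the pump = 728 W.


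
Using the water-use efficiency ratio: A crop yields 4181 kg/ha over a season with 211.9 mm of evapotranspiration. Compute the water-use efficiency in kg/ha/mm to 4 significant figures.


Approach: apply the water-use efficiency ratio, WUE = yield/ET.
WUE = 4181 / 211.9 = 19.73 kg/ha/mm
Therefore the water-use efficiency = 19.73 kg/ha/mm.


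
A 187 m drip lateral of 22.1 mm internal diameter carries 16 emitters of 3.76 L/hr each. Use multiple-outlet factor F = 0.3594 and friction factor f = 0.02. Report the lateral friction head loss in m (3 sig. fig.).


Approach: apply Darcy-Weisbach with the multiple-outlet F-factor, Q = n*q/(3600*1000) m^3/s; v = Q/A; hf = F*f*(L/D)*(v^2/(2g)).
Q = 16*3.76/(3600*1000) = 1.6711e-05 m^3/s
A = pi*(22.1e-3/2)^2 = 3.8360e-04 m^2, so v = Q/A = 0.043564 m/s
hf = 0.3594*0.02*(187/0.0221)*(0.043564^2/(2*9.81)) = 0.00588 m
Therefore the lateral friction head loss = 0.00588 m.


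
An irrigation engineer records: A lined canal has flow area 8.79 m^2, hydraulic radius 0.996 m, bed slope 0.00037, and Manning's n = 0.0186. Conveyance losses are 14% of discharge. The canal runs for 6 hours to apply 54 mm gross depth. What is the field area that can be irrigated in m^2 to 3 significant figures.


Approach: apply Manning's equation with a conveyance and depth budget, Q = (1/n)*A*R^(2/3)*S^(1/2); Q_field = Q*(1-loss); Area = Q_field*t/(d/1000).
Step 1 — canal discharge (Manning's equation):
  Q = (1/0.0186) * 8.79 * 0.996^(2/3) * 0.00037^(1/2) = 9.0660 m^3/s
Step 2 — delivered flow: Q_field = 9.0660*(1 - 14/100) = 7.7968 m^3/s
Step 3 — volume delivered: V = 7.7968 * 6*3600 = 168410 m^3
Step 4 — area served: A = V / (depth/1000) = 168410 / 0.054 = 3120000 m^2
Therefore the field area that can be irrigated = 3120000 m^2.


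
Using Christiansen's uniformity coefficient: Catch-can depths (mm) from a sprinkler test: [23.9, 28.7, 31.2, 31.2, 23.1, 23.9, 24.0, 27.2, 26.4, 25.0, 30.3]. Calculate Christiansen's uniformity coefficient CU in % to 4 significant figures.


Approach: apply Christiansen's uniformity coefficient, CU = (1 - mean_abs_deviation/mean)*100.
mean = 26.8091 mm
mean |d_i - mean| = 2.64628 mm
CU = (1 - 2.64628/26.8091)*100 = 90.13 %
Therefore Christiansen's uniformity coefficient CU = 90.13 %.


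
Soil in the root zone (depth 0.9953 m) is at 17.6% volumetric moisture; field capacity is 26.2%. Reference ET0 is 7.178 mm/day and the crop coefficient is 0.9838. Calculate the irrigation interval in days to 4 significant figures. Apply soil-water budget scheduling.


Approach: apply soil-water budget scheduling, SMD = (FC-theta)/100*depth*1000; ETc = ET0*Kc; interval = SMD/ETc.
Step 1 — soil moisture deficit:
  SMD = (26.2 - 17.6)/100 * 0.9953 * 1000 = 85.5958 mm
Step 2 — daily crop ET (ETc = ET0*Kc):
  ETc = 7.178 * 0.9838 = 7.06172 mm/day
Step 3 — irrigation interval (SMD/ETc):
  interval = 85.5958 / 7.06172 = 12.12 days
Therefore the irrigation interval = 12.12 days.


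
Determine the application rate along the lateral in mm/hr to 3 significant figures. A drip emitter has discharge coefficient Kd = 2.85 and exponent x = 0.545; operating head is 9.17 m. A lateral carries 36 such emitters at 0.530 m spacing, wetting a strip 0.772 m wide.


Approach: apply the emitter equation with a lateral mass balance, q = Kd*h^x; Q = n*q; rate = Q/(n*spacing*width).
Step 1 — single emitter flow (q = Kd*h^x):
  q = 2.85 * 9.17^0.545 = 9.5353 L/hr
Step 2 — total lateral flow: Q = 36 * 9.5353 = 343.27 L/hr
Step 3 — wetted area: A = 36 * 0.530 * 0.772 = 14.730 m^2
Step 4 — application rate: Q/A = 343.27/14.730 = 23.3 mm/hr
Therefore the application rate along the lateral = 23.3 mm/hr.


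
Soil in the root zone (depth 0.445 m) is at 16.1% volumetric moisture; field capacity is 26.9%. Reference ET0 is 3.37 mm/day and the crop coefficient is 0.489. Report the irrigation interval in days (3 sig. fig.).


Approach: apply soil-water budget scheduling, SMD = (FC-theta)/100*depth*1000; ETc = ET0*Kc; interval = SMD/ETc.
Step 1 — soil moisture deficit:
  SMD = (26.9 - 16.1)/100 * 0.445 * 1000 = 48.060 mm
Step 2 — daily crop ET (ETc = ET0*Kc):
  ETc = 3.37 * 0.489 = 1.6479 mm/day
Step 3 — irrigation interval (SMD/ETc):
  interval = 48.060 / 1.6479 = 29.2 days
Therefore the irrigation interval = 29.2 days.


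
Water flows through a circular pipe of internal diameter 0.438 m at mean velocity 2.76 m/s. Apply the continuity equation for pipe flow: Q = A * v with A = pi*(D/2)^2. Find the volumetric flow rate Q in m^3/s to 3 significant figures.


A = pi*(0.438/2)^2 = 0.15067 m^2
Q = 0.15067 * 2.76 = 0.416 m^3/s
Therefore the volumetric flow rate Q = 0.416 m^3/s.


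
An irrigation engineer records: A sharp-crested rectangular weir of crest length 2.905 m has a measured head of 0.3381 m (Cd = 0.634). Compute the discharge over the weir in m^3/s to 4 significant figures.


Approach: apply the rectangular weir equation, Q = (2/3)*Cd*L*sqrt(2g)*H^1.5.
Q = (2/3)*0.634*2.905*sqrt(2*9.81)*0.3381^1.5 = 1.069 m^3/s
Therefore the discharge over the weir = 1.069 m^3/s.


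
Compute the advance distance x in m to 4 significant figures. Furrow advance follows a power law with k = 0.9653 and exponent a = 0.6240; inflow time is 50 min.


Approach: apply the power-law advance function, x = k*t^a.
x = 0.9653 * 50^0.6240 = 11.09 m
Therefore the advance distance x = 11.09 m.


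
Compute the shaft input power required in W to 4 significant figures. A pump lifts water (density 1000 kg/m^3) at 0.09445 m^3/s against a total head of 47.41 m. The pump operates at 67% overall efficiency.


Approach: apply hydraulic power then efficiency conversion, P = rho*g*Q*H; P_in = P/eta.
Step 1 — hydraulic power (P = rho*g*Q*H):
  P = 1000 * 9.81 * 0.09445 * 47.41 = 43927.9 W
Step 2 — input power: P_in = P/eta = 43927.9 / 0.67 = 65560 W
Therefore the shaft input power required = 65560 W.


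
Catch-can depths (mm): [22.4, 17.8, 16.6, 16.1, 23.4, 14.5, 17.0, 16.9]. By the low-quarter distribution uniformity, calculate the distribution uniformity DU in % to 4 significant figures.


Approach: apply the low-quarter distribution uniformity, DU = (mean of lowest quarter of readings / overall mean)*100.
sorted lowest 2 of 8: [14.5, 16.1] -> mean = 15.3000 mm
overall mean = 18.0875 mm
DU = (15.3000/18.0875)*100 = 84.59 %
Therefore the distribution uniformity DU = 84.59 %.


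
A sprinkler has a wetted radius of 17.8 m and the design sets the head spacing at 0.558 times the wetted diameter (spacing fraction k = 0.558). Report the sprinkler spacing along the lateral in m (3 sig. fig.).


Approach: apply the sprinkler spacing rule (spacing as a fraction of wetted diameter), S = k*(2*R).
S = 0.558 * (2 * 17.8) = 19.9 m
Therefore the sprinkler spacing along the lateral = 19.9 m.


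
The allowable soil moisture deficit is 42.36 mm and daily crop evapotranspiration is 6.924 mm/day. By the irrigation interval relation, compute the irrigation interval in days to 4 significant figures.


Approach: apply the irrigation interval relation, interval = SMD / ETc.
interval = 42.36 / 6.924 = 6.118 days
Therefore the irrigation interval = 6.118 days.


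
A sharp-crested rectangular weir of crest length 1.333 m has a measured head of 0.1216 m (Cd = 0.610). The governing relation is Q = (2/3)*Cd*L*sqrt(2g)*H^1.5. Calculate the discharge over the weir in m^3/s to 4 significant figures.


Q = (2/3)*0.610*1.333*sqrt(2*9.81)*0.1216^1.5 = 0.1018 m^3/s
Therefore the discharge over the weir = 0.1018 m^3/s.


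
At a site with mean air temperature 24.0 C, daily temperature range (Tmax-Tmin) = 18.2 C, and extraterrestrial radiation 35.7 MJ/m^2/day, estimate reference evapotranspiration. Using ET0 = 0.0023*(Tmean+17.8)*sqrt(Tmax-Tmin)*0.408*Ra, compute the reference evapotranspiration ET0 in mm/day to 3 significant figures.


ET0 = 0.0023*(24.0+17.8)*sqrt(18.2)*0.408*35.7 = 5.97 mm/day
Therefore the reference evapotranspiration ET0 = 5.97 mm/day.


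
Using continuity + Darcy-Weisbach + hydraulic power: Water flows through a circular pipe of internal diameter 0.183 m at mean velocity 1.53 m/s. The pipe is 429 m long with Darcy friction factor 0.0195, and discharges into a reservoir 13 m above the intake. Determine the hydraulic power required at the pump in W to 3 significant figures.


Approach: apply continuity + Darcy-Weisbach + hydraulic power, Q = A*v; hf = f*(L/D)*(v^2/(2g)); H = static + hf; P = rho*g*Q*H.
Step 1 — flow rate (continuity, Q = A*v):
  A = pi*(0.183/2)^2 = 0.026302 m^2
  Q = 0.026302 * 1.53 = 0.040242 m^3/s
Step 2 — friction head loss (Darcy-Weisbach):
  hf = 0.0195 * (429/0.183) * (1.53^2 / (2*9.81))
  hf = 5.4541 m
Step 3 — total head: H = 13 + 5.4541 = 18.454 m
Step 4 — hydraulic power (P = rho*g*Q*H):
  P = 1000 * 9.81 * 0.040242 * 18.454 = 7290 W
Therefore the hydraulic power required at the pump = 7290 W.


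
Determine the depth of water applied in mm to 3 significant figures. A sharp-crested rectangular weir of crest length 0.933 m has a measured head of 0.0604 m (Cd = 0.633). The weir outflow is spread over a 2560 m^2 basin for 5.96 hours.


Approach: apply the rectangular weir equation with a volume-to-depth conversion, Q = (2/3)*Cd*L*sqrt(2g)*H^1.5; d = Q*t/A * 1000.
Step 1 — weir discharge:
  Q = (2/3)*0.633*0.933*sqrt(2*9.81)*0.0604^1.5 = 0.025888 m^3/s
Step 2 — volume: V = 0.025888 * 5.96*3600 = 555.45 m^3
Step 3 — depth: d = V/A * 1000 = 555.45/2560 * 1000 = 217 mm
Therefore the depth of water applied = 217 mm.


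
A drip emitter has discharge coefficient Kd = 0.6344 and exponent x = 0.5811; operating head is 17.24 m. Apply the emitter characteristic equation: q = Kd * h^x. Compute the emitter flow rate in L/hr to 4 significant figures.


q = 0.6344 * 17.24^0.5811 = 3.318 L/hr
Therefore the emitter flow rate = 3.318 L/hr.


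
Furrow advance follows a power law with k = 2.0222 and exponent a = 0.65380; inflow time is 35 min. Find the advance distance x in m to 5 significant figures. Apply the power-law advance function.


Approach: apply the power-law advance function, x = k*t^a.
x = 2.0222 * 35^0.65380 = 20.670 m
Therefore the advance distance x = 20.670 m.


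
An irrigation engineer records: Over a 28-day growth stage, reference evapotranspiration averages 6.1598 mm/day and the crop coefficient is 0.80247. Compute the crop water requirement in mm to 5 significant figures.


Approach: apply the crop water requirement relation, CWR = ET0 * Kc * days.
CWR = 6.1598 * 0.80247 * 28 = 138.41 mm
Therefore the crop water requirement = 138.41 mm.


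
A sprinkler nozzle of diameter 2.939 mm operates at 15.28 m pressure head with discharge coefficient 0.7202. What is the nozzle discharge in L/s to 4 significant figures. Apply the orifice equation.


Approach: apply the orifice equation, Q = Cd*A*sqrt(2*g*h), A = pi*(d/2)^2.
A = pi*(2.939e-3/2)^2 = 6.78405e-06 m^2
Q = 0.7202 * 6.78405e-06 * sqrt(2*9.81*15.28) * 1000 = 0.08460 L/s
Therefore the nozzle discharge = 0.08460 L/s.


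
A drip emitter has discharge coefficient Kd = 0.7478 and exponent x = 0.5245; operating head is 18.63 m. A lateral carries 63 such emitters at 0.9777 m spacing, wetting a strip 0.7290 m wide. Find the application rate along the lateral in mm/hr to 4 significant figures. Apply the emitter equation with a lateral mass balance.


Approach: apply the emitter equation with a lateral mass balance, q = Kd*h^x; Q = n*q; rate = Q/(n*spacing*width).
Step 1 — single emitter flow (q = Kd*h^x):
  q = 0.7478 * 18.63^0.5245 = 3.46747 L/hr
Step 2 — total lateral flow: Q = 63 * 3.46747 = 218.450 L/hr
Step 3 — wetted area: A = 63 * 0.9777 * 0.7290 = 44.9028 m^2
Step 4 — application rate: Q/A = 218.450/44.9028 = 4.865 mm/hr
Therefore the application rate along the lateral = 4.865 mm/hr.


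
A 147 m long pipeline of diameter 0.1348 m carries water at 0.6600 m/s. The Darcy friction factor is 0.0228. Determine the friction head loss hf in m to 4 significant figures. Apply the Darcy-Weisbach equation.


Approach: apply the Darcy-Weisbach equation, hf = f*(L/D)*(v^2/(2g)).
hf = 0.0228 * (147/0.1348) * (0.6600^2 / (2*9.81))
hf = 0.5520 m
Therefore the friction head loss hf = 0.5520 m.


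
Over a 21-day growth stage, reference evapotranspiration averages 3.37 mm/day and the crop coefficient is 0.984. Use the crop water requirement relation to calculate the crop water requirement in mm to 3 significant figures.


Approach: apply the crop water requirement relation, CWR = ET0 * Kc * days.
CWR = 3.37 * 0.984 * 21 = 69.6 mm
Therefore the crop water requirement = 69.6 mm.


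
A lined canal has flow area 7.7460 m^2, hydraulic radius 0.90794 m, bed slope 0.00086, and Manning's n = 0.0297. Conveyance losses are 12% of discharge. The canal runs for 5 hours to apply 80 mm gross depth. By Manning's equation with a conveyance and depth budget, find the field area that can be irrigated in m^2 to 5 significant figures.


Approach: apply Manning's equation with a conveyance and depth budget, Q = (1/n)*A*R^(2/3)*S^(1/2); Q_field = Q*(1-loss); Area = Q_field*t/(d/1000).
Step 1 — canal discharge (Manning's equation):
  Q = (1/0.0297) * 7.7460 * 0.90794^(2/3) * 0.00086^(1/2) = 7.171473 m^3/s
Step 2 — delivered flow: Q_field = 7.171473*(1 - 12/100) = 6.310896 m^3/s
Step 3 — volume delivered: V = 6.310896 * 5*3600 = 113596.1 m^3
Step 4 — area served: A = V / (depth/1000) = 113596.1 / 0.08 = 1420000 m^2
Therefore the field area that can be irrigated = 1420000 m^2.


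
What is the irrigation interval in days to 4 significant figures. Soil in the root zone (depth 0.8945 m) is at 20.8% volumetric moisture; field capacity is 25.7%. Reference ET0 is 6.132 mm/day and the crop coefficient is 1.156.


Approach: apply soil-water budget scheduling, SMD = (FC-theta)/100*depth*1000; ETc = ET0*Kc; interval = SMD/ETc.
Step 1 — soil moisture deficit:
  SMD = (25.7 - 20.8)/100 * 0.8945 * 1000 = 43.8305 mm
Step 2 — daily crop ET (ETc = ET0*Kc):
  ETc = 6.132 * 1.156 = 7.08859 mm/day
Step 3 — irrigation interval (SMD/ETc):
  interval = 43.8305 / 7.08859 = 6.183 days
Therefore the irrigation interval = 6.183 days.


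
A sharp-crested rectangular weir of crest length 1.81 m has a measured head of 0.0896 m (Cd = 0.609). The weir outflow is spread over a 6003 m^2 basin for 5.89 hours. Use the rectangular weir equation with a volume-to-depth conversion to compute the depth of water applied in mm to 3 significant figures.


Approach: apply the rectangular weir equation with a volume-to-depth conversion, Q = (2/3)*Cd*L*sqrt(2g)*H^1.5; d = Q*t/A * 1000.
Step 1 — weir discharge:
  Q = (2/3)*0.609*1.81*sqrt(2*9.81)*0.0896^1.5 = 0.087300 m^3/s
Step 2 — volume: V = 0.087300 * 5.89*3600 = 1851.1 m^3
Step 3 — depth: d = V/A * 1000 = 1851.1/6003 * 1000 = 308 mm
Therefore the depth of water applied = 308 mm.


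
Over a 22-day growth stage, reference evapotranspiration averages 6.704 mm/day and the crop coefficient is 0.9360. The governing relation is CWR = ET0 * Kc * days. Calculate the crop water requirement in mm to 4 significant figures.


CWR = 6.704 * 0.9360 * 22 = 138.0 mm
Therefore the crop water requirement = 138.0 mm.
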